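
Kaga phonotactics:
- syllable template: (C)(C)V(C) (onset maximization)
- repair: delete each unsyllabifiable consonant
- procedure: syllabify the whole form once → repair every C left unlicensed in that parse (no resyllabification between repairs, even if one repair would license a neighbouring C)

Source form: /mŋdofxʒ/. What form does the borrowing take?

ŋdof

Syllabifying with onset maximization leaves /m/, /x/, /ʒ/ stranded (at most one coda consonant is licensed; onsets may contain at most 2 consonants).
Deleting the stranded consonants removes /m/, /x/, /ʒ/.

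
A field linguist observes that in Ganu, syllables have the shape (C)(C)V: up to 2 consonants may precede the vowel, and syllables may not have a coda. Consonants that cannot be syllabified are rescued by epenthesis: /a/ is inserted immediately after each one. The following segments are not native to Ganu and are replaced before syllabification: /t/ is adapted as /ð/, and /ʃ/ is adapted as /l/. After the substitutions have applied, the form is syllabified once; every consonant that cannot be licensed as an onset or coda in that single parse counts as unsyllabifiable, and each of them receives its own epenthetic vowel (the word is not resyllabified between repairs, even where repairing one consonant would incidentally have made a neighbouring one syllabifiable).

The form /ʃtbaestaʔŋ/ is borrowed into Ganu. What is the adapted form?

Substitution: /ʃ/ → /l/, /t/ → /ð/, giving /lðbaesðaʔŋ/.
Under (C)(C)V, the unsyllabifiable consonants are /l/, /ʔ/, /ŋ/ (no codas are permitted; onsets may contain at most 2 consonants).
Inserting the epenthetic vowel yields /l/ → /la/, /ʔ/ → /ʔa/, /ŋ/ → /ŋa/.

laðbaesðaʔaŋa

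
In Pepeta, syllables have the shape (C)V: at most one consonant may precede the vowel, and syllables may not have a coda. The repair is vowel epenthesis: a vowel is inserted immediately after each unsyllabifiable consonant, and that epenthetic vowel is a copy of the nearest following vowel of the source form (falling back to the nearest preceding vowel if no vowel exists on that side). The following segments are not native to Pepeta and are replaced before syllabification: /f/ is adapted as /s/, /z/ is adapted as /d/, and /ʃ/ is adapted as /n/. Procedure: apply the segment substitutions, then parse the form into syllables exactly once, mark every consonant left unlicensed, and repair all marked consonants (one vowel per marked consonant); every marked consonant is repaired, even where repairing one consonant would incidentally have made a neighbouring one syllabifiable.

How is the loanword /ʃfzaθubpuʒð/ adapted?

Substitution: /ʃ/ → /n/, /f/ → /s/, /z/ → /d/, giving /nsdaθubpuʒð/.
The consonants /n/, /s/, /b/, /ʒ/, /ð/ cannot be parsed into a legal (C)V syllable (no codas are permitted; onsets are limited to one consonant).
Inserting the epenthetic vowel yields /n/ → /na/, /s/ → /sa/, /b/ → /bu/, /ʒ/ → /ʒu/, /ð/ → /ðu/.

nasadaθubupuʒuðu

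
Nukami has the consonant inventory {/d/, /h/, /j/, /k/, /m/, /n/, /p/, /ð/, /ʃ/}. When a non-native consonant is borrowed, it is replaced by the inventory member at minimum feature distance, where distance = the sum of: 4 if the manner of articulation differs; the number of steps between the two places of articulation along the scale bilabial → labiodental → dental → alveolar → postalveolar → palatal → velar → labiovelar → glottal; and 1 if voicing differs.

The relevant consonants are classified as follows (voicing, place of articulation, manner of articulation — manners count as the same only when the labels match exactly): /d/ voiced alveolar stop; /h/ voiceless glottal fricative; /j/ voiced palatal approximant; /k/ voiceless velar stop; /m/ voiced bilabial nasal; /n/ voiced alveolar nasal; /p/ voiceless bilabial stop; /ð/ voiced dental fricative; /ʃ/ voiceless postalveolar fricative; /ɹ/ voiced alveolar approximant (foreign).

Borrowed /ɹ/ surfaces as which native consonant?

/j/ is closest: same manner (approximant), place distance 2 (alveolar→palatal), same voicing; total 2. Next closest is /d/ at distance 4.

j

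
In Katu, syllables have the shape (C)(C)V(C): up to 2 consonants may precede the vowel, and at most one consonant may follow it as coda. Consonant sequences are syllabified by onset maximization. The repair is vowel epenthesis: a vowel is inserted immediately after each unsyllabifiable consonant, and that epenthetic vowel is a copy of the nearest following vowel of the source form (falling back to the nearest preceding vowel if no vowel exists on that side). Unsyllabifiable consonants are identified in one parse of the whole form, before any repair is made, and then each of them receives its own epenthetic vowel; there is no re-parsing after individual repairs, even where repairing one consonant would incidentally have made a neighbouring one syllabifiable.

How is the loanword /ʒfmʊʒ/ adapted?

ʒʊfmʊʒ

Under (C)(C)V(C), the unsyllabifiable consonants are /ʒ/ (at most one coda consonant is licensed; onsets may contain at most 2 consonants).
Epenthesis after each stranded consonant: /ʒ/ → /ʒʊ/.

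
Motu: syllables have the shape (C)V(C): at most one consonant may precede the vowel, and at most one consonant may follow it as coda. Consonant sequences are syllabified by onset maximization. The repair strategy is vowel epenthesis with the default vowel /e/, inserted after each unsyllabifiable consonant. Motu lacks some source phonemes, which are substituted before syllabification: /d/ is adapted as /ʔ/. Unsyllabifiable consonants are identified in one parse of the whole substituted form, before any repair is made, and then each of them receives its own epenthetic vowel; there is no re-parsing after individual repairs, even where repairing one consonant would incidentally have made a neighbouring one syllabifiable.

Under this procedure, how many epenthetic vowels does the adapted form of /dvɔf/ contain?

After substitution the input is /ʔvɔf/.
The unsyllabifiable consonants are /ʔ/; each receives one epenthetic vowel.

1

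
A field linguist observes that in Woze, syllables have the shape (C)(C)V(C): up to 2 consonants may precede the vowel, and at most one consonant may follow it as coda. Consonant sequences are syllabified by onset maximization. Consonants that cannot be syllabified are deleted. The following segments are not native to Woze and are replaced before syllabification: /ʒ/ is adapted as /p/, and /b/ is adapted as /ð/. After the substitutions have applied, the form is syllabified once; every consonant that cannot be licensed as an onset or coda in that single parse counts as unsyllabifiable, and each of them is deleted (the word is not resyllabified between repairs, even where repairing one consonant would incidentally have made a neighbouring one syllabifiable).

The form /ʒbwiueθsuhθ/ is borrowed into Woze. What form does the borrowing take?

ðwiueθsuh

Substitution: /ʒ/ → /p/, /b/ → /ð/, giving /pðwiueθsuhθ/.
Syllabifying with onset maximization leaves /p/, /θ/ stranded (at most one coda consonant is licensed; onsets may contain at most 2 consonants).
Deleting the stranded consonants removes /p/, /θ/.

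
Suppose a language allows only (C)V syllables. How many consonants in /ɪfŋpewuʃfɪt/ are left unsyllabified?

4

Under (C)V, the unsyllabifiable consonants are /f/, /ŋ/, /ʃ/, /t/ (no codas are permitted; onsets are limited to one consonant).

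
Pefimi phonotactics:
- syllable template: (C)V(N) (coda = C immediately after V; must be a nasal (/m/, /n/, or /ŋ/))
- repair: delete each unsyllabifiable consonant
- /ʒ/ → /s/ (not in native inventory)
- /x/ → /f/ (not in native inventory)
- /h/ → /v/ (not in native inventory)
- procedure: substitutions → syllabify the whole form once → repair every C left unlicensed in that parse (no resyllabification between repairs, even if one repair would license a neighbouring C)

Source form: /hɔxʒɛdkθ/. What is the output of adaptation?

vɔsɛ

Substitution: /h/ → /v/, /x/ → /f/, /ʒ/ → /s/, giving /vɔfsɛdkθ/.
Syllabifying with onset maximization leaves /f/, /d/, /k/, /θ/ stranded (only a nasal (/m/, /n/, or /ŋ/) is licensed in coda position; onsets are limited to one consonant).
Deleting the stranded consonants removes /f/, /d/, /k/, /θ/.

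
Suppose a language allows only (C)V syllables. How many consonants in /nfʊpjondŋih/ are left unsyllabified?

5

Syllabifying with onset maximization leaves /n/, /p/, /n/, /d/, /h/ stranded (no codas are permitted; onsets are limited to one consonant).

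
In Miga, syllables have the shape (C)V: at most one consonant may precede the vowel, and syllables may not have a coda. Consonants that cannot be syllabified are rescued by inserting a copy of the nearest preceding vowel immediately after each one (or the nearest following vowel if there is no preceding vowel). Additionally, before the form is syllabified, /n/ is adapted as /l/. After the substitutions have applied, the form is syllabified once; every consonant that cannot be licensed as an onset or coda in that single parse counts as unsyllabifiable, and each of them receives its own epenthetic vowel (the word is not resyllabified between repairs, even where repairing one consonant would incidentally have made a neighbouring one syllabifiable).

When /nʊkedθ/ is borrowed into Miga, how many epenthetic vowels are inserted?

After substitution the input is /lʊkedθ/.
The unsyllabifiable consonants are /d/, /θ/; each receives one epenthetic vowel.

2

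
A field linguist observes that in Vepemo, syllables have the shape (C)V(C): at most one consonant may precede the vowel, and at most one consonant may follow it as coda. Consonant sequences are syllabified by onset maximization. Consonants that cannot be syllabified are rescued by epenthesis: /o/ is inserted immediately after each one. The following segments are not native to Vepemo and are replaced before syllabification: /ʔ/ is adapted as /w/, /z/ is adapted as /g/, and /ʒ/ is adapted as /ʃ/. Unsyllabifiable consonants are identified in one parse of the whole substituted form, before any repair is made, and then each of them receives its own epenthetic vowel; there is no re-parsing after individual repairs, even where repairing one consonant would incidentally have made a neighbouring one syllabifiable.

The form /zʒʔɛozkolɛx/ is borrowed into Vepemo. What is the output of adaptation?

goʃowɛogkolɛx

Substitution: /z/ → /g/, /ʒ/ → /ʃ/, /ʔ/ → /w/, giving /gʃwɛogkolɛx/.
Under (C)V(C), the unsyllabifiable consonants are /g/, /ʃ/ (at most one coda consonant is licensed; onsets are limited to one consonant).
Inserting the epenthetic vowel yields /g/ → /go/, /ʃ/ → /ʃo/.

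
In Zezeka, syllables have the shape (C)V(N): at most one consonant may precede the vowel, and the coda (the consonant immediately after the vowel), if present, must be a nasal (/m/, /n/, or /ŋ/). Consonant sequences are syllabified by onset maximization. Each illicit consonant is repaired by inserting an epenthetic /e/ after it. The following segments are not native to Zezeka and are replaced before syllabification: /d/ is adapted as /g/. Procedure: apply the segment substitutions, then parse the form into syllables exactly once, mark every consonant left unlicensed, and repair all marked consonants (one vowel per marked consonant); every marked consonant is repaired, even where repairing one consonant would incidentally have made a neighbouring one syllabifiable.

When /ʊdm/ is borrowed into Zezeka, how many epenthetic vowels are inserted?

After substitution the input is /ʊgm/.
The unsyllabifiable consonants are /g/, /m/; each receives one epenthetic vowel.

2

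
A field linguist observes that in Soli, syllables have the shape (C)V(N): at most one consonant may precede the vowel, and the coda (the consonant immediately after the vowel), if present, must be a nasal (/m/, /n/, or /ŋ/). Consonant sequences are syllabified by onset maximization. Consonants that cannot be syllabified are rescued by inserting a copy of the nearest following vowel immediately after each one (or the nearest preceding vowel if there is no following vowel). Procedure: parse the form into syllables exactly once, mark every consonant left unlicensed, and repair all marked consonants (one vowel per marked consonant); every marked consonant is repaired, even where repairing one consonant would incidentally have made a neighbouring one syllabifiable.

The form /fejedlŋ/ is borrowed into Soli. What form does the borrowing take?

fejedeleŋe

Syllabifying with onset maximization leaves /d/, /l/, /ŋ/ stranded (only a nasal (/m/, /n/, or /ŋ/) is licensed in coda position; onsets are limited to one consonant).
Each unlicensed consonant becomes the onset of a new syllable: /d/ → /de/, /l/ → /le/, /ŋ/ → /ŋe/.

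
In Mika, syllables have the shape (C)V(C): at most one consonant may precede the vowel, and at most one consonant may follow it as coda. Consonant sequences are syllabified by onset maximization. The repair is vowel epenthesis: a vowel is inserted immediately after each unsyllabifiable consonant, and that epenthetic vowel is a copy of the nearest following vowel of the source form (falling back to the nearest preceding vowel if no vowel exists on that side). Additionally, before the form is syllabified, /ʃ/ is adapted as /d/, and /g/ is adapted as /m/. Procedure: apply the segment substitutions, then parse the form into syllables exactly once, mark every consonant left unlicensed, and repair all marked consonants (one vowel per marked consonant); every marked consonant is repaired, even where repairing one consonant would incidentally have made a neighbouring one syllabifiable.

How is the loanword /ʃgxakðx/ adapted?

damaxakðaxa

Substitution: /ʃ/ → /d/, /g/ → /m/, giving /dmxakðx/.
The consonants /d/, /m/, /ð/, /x/ cannot be parsed into a legal (C)V(C) syllable (at most one coda consonant is licensed; onsets are limited to one consonant).
Epenthesis after each stranded consonant: /d/ → /da/, /m/ → /ma/, /ð/ → /ða/, /x/ → /xa/.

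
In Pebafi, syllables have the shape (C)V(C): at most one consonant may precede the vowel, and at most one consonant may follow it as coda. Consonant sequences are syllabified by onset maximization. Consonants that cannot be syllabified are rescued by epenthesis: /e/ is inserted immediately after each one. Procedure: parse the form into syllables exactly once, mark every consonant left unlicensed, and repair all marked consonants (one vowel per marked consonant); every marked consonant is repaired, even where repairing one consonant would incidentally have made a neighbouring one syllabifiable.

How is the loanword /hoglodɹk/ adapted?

hoglodɹeke

The consonants /ɹ/, /k/ cannot be parsed into a legal (C)V(C) syllable (at most one coda consonant is licensed; onsets are limited to one consonant).
Epenthesis after each stranded consonant: /ɹ/ → /ɹe/, /k/ → /ke/.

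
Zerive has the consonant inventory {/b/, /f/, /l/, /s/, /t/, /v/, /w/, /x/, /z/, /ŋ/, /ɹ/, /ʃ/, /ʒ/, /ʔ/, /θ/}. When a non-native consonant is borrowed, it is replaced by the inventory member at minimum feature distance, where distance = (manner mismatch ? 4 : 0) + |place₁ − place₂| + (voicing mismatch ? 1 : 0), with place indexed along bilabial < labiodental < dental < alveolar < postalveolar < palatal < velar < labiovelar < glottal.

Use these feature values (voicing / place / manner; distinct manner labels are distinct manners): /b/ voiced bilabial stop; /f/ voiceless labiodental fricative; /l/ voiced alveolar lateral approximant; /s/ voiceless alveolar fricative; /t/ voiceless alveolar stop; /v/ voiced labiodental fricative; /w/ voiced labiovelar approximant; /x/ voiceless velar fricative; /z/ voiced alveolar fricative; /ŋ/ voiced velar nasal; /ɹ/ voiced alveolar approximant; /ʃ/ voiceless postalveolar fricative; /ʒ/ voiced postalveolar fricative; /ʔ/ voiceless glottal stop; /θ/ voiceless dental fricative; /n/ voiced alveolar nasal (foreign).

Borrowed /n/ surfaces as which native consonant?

ŋ

/ŋ/ is closest: same manner (nasal), place distance 3 (alveolar→velar), same voicing; total 3. Next closest is /l/ at distance 4.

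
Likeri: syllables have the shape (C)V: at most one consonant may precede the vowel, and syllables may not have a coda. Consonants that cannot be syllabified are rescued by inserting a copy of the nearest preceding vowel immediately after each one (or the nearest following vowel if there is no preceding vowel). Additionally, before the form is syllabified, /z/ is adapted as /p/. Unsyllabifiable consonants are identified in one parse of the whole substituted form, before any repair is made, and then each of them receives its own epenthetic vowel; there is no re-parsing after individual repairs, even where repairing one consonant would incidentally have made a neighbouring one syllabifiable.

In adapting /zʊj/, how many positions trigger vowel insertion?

After substitution the input is /pʊj/.
The unsyllabifiable consonants are /j/; each receives one epenthetic vowel.

1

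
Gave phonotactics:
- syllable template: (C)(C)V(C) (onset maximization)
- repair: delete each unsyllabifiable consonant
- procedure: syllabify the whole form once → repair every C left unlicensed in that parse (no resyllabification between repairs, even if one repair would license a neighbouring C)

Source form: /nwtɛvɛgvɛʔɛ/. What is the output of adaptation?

Syllabifying with onset maximization leaves /n/ stranded (at most one coda consonant is licensed; onsets may contain at most 2 consonants).
Each unlicensed consonant is deleted: /n/.

wtɛvɛgvɛʔɛ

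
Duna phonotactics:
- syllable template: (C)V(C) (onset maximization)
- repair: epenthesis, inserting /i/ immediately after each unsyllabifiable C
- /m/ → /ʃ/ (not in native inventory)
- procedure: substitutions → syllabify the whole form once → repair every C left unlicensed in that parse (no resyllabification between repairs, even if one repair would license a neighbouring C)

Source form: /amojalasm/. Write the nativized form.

aʃojalasʃi

Substitution: /m/ → /ʃ/, giving /aʃojalasʃ/.
Under (C)V(C), the unsyllabifiable consonants are /ʃ/ (at most one coda consonant is licensed; onsets are limited to one consonant).
Epenthesis after each stranded consonant: /ʃ/ → /ʃi/.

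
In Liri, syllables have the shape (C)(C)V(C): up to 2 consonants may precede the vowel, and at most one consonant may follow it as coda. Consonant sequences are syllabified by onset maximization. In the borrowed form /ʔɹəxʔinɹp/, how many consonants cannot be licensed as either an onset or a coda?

Under (C)(C)V(C), the unsyllabifiable consonants are /ɹ/, /p/ (at most one coda consonant is licensed; onsets may contain at most 2 consonants).

2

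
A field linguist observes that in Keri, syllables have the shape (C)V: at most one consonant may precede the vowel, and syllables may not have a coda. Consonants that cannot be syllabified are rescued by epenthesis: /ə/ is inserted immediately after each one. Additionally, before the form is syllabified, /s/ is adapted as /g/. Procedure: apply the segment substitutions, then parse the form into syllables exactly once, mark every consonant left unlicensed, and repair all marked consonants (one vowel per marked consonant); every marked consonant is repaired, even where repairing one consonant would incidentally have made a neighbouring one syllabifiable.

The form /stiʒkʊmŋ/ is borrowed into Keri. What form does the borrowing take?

gətiʒəkʊməŋə

Substitution: /s/ → /g/, giving /gtiʒkʊmŋ/.
The consonants /g/, /ʒ/, /m/, /ŋ/ cannot be parsed into a legal (C)V syllable (no codas are permitted; onsets are limited to one consonant).
Epenthesis after each stranded consonant: /g/ → /gə/, /ʒ/ → /ʒə/, /m/ → /mə/, /ŋ/ → /ŋə/.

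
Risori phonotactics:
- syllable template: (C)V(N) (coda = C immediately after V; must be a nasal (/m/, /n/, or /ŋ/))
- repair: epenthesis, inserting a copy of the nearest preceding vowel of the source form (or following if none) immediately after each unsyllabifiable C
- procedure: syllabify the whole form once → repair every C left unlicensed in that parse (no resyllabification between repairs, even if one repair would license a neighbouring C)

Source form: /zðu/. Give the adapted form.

zuðu

Under (C)V(N), the unsyllabifiable consonants are /z/ (only a nasal (/m/, /n/, or /ŋ/) is licensed in coda position; onsets are limited to one consonant).
Each unlicensed consonant becomes the onset of a new syllable: /z/ → /zu/.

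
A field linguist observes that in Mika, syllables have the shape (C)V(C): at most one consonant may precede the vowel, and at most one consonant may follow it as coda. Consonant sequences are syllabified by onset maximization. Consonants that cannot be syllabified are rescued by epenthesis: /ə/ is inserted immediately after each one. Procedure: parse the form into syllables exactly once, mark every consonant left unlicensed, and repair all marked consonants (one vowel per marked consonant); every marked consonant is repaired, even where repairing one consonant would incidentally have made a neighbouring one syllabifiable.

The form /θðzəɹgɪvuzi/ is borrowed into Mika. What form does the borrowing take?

Under (C)V(C), the unsyllabifiable consonants are /θ/, /ð/ (at most one coda consonant is licensed; onsets are limited to one consonant).
Each unlicensed consonant becomes the onset of a new syllable: /θ/ → /θə/, /ð/ → /ðə/.

θəðəzəɹgɪvuzi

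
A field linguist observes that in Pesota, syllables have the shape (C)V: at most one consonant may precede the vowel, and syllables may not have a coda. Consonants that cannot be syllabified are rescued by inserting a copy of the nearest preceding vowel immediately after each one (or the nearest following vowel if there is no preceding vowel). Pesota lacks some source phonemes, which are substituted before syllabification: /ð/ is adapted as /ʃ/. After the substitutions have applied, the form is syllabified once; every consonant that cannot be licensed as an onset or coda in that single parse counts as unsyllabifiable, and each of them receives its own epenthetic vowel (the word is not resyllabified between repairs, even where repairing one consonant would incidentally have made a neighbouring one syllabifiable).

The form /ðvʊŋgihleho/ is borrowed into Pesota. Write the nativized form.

Substitution: /ð/ → /ʃ/, giving /ʃvʊŋgihleho/.
The consonants /ʃ/, /ŋ/, /h/ cannot be parsed into a legal (C)V syllable (no codas are permitted; onsets are limited to one consonant).
Each unlicensed consonant becomes the onset of a new syllable: /ʃ/ → /ʃʊ/, /ŋ/ → /ŋʊ/, /h/ → /hi/.

ʃʊvʊŋʊgihileho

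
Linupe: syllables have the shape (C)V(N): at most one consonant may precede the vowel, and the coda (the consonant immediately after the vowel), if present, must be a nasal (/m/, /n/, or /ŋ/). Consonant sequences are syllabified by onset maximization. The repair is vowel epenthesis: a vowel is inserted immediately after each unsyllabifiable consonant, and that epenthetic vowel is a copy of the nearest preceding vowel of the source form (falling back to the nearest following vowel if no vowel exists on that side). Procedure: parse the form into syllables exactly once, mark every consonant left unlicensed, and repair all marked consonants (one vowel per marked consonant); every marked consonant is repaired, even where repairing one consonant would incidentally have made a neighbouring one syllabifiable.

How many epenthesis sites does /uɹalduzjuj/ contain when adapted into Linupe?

3

The unsyllabifiable consonants are /l/, /z/, /j/; each receives one epenthetic vowel.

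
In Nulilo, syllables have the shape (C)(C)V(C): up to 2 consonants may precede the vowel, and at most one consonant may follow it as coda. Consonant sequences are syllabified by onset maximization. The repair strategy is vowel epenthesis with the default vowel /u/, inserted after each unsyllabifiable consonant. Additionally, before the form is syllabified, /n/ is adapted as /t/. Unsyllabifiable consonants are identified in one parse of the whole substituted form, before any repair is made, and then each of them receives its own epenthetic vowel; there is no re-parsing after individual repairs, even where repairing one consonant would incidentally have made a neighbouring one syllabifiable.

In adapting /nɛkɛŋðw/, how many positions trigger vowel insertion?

After substitution the input is /tɛkɛŋðw/.
The unsyllabifiable consonants are /ð/, /w/; each receives one epenthetic vowel.

2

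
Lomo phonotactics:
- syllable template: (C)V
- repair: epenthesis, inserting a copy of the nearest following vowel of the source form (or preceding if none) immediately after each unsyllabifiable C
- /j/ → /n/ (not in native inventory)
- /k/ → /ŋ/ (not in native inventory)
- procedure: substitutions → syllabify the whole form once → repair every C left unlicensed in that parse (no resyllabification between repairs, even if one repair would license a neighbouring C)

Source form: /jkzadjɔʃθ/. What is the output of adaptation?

Substitution: /j/ → /n/, /k/ → /ŋ/, giving /nŋzadnɔʃθ/.
Under (C)V, the unsyllabifiable consonants are /n/, /ŋ/, /d/, /ʃ/, /θ/ (no codas are permitted; onsets are limited to one consonant).
Epenthesis after each stranded consonant: /n/ → /na/, /ŋ/ → /ŋa/, /d/ → /dɔ/, /ʃ/ → /ʃɔ/, /θ/ → /θɔ/.

naŋazadɔnɔʃɔθɔ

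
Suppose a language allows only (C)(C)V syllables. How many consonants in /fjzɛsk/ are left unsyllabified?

The consonants /f/, /s/, /k/ cannot be parsed into a legal (C)(C)V syllable (no codas are permitted; onsets may contain at most 2 consonants).

3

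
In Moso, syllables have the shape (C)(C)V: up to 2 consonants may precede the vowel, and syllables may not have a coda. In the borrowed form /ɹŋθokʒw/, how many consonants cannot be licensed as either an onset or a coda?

4

Syllabifying with onset maximization leaves /ɹ/, /k/, /ʒ/, /w/ stranded (no codas are permitted; onsets may contain at most 2 consonants).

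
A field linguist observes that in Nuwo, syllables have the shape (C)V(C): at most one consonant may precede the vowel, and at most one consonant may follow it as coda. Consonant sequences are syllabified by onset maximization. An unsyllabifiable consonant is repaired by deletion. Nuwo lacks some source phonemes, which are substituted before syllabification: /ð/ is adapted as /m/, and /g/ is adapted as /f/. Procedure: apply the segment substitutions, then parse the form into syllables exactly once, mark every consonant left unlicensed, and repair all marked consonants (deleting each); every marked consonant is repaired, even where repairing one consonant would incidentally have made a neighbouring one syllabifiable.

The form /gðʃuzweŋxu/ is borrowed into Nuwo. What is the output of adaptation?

Substitution: /g/ → /f/, /ð/ → /m/, giving /fmʃuzweŋxu/.
Syllabifying with onset maximization leaves /f/, /m/ stranded (at most one coda consonant is licensed; onsets are limited to one consonant).
Each unlicensed consonant is deleted: /f/, /m/.

ʃuzweŋxu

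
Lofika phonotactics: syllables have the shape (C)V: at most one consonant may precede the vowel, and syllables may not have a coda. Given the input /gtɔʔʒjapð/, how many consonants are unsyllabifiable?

5

The consonants /g/, /ʔ/, /ʒ/, /p/, /ð/ cannot be parsed into a legal (C)V syllable (no codas are permitted; onsets are limited to one consonant).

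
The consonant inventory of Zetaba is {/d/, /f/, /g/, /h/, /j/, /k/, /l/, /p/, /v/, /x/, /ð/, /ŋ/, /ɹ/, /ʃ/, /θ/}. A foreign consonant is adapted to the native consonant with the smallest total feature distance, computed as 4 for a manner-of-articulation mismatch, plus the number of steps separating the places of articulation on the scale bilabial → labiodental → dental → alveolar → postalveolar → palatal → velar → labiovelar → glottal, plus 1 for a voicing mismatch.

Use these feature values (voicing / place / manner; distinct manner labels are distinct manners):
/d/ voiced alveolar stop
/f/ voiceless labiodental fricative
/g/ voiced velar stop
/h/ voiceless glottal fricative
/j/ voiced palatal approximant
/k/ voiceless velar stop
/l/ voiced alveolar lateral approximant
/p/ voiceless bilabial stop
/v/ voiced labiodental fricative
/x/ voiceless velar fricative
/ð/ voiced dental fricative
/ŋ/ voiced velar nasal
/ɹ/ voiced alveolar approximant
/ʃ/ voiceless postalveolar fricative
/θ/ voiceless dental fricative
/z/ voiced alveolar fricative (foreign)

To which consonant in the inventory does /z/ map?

/ð/ is closest: same manner (fricative), place distance 1 (alveolar→dental), same voicing; total 1. Next closest is /v/ at distance 2.

ð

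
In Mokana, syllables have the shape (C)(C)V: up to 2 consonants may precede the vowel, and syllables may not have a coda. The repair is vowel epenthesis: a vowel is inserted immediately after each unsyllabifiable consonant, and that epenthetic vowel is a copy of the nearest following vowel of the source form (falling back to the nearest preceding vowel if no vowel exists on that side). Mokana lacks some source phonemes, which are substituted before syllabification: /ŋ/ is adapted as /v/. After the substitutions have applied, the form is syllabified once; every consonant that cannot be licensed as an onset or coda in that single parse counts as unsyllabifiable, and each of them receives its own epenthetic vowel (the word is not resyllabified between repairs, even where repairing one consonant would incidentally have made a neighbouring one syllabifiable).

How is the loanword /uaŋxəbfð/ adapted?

uavxəbəfəðə

Substitution: /ŋ/ → /v/, giving /uavxəbfð/.
Syllabifying with onset maximization leaves /b/, /f/, /ð/ stranded (no codas are permitted; onsets may contain at most 2 consonants).
Epenthesis after each stranded consonant: /b/ → /bə/, /f/ → /fə/, /ð/ → /ðə/.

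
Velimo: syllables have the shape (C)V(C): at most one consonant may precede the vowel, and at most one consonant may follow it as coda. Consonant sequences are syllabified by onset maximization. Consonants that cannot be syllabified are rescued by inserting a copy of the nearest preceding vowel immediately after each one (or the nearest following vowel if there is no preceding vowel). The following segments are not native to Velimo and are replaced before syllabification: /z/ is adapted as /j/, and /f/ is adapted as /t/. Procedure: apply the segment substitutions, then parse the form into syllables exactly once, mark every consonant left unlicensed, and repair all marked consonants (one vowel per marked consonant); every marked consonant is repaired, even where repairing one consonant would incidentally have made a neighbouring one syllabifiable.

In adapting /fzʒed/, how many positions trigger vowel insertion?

After substitution the input is /tjʒed/.
The unsyllabifiable consonants are /t/, /j/; each receives one epenthetic vowel.

2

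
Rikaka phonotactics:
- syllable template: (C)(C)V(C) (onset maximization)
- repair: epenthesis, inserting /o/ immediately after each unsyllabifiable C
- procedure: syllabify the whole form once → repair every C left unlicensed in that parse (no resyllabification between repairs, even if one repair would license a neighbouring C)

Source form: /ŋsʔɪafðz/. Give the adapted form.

ŋosʔɪafðozo

The consonants /ŋ/, /ð/, /z/ cannot be parsed into a legal (C)(C)V(C) syllable (at most one coda consonant is licensed; onsets may contain at most 2 consonants).
Each unlicensed consonant becomes the onset of a new syllable: /ŋ/ → /ŋo/, /ð/ → /ðo/, /z/ → /zo/.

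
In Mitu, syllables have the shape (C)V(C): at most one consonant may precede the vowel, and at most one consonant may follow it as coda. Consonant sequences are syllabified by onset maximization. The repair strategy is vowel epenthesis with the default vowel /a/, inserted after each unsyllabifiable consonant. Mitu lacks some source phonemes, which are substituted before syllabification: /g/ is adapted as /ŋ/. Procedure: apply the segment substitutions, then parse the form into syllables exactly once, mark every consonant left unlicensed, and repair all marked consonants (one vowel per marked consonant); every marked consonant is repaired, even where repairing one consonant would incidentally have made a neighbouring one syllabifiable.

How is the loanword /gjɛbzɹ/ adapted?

Substitution: /g/ → /ŋ/, giving /ŋjɛbzɹ/.
Under (C)V(C), the unsyllabifiable consonants are /ŋ/, /z/, /ɹ/ (at most one coda consonant is licensed; onsets are limited to one consonant).
Epenthesis after each stranded consonant: /ŋ/ → /ŋa/, /z/ → /za/, /ɹ/ → /ɹa/.

ŋajɛbzaɹa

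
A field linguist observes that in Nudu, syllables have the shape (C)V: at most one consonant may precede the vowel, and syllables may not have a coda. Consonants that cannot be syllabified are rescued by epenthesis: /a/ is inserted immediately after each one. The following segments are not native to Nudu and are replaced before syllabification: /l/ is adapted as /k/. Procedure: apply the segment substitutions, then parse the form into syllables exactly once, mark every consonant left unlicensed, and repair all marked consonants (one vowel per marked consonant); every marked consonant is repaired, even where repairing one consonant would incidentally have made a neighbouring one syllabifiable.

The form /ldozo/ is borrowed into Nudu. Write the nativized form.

kadozo

Substitution: /l/ → /k/, giving /kdozo/.
The consonants /k/ cannot be parsed into a legal (C)V syllable (no codas are permitted; onsets are limited to one consonant).
Inserting the epenthetic vowel yields /k/ → /ka/.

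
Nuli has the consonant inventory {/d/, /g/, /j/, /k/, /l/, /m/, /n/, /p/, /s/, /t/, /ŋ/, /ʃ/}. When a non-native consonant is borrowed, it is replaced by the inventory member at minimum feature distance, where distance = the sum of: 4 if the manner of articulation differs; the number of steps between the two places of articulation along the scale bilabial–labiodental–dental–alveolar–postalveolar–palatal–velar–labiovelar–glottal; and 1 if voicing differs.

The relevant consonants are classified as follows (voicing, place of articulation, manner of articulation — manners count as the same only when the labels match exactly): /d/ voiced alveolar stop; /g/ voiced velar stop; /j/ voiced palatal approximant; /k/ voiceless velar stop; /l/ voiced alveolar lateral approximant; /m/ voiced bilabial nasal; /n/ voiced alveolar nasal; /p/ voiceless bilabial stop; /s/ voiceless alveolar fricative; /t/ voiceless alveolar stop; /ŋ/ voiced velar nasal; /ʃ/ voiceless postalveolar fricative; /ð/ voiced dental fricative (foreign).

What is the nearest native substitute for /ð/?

/s/ is closest: same manner (fricative), place distance 1 (dental→alveolar), voicing differs (+1); total 2. Next closest is /ʃ/ at distance 3.

s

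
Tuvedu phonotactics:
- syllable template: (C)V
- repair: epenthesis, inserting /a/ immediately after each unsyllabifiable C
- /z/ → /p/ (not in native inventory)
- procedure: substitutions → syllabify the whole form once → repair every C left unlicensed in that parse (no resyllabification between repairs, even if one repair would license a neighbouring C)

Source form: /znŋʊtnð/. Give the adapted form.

Substitution: /z/ → /p/, giving /pnŋʊtnð/.
Under (C)V, the unsyllabifiable consonants are /p/, /n/, /t/, /n/, /ð/ (no codas are permitted; onsets are limited to one consonant).
Each unlicensed consonant becomes the onset of a new syllable: /p/ → /pa/, /n/ → /na/, /t/ → /ta/, /n/ → /na/, /ð/ → /ða/.

panaŋʊtanaða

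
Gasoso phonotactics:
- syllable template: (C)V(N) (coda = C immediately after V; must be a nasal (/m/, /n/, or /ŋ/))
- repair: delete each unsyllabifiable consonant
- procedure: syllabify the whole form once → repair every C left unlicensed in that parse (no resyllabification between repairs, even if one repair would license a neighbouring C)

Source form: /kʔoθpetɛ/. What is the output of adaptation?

ʔopetɛ

Under (C)V(N), the unsyllabifiable consonants are /k/, /θ/ (only a nasal (/m/, /n/, or /ŋ/) is licensed in coda position; onsets are limited to one consonant).
Deletion applies to /k/, /θ/.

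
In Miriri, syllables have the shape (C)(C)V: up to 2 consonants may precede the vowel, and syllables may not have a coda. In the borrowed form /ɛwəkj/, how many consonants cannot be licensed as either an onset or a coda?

Under (C)(C)V, the unsyllabifiable consonants are /k/, /j/ (no codas are permitted; onsets may contain at most 2 consonants).

2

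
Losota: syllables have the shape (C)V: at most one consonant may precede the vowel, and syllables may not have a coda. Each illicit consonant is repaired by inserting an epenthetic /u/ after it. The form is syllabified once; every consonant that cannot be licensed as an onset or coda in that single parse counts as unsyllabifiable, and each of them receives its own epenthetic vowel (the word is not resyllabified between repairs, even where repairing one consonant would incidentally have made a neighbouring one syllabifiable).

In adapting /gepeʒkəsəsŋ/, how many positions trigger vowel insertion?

3

The unsyllabifiable consonants are /ʒ/, /s/, /ŋ/; each receives one epenthetic vowel.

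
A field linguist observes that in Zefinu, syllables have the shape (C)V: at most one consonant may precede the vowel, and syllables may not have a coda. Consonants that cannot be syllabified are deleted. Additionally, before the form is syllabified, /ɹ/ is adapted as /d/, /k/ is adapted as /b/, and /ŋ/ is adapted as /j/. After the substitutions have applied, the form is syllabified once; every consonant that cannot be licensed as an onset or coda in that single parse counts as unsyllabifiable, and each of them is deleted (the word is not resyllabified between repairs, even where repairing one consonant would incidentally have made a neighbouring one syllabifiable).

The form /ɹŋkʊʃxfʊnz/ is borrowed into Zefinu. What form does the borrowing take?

bʊfʊ

Substitution: /ɹ/ → /d/, /ŋ/ → /j/, /k/ → /b/, giving /djbʊʃxfʊnz/.
The consonants /d/, /j/, /ʃ/, /x/, /n/, /z/ cannot be parsed into a legal (C)V syllable (no codas are permitted; onsets are limited to one consonant).
Deleting the stranded consonants removes /d/, /j/, /ʃ/, /x/, /n/, /z/.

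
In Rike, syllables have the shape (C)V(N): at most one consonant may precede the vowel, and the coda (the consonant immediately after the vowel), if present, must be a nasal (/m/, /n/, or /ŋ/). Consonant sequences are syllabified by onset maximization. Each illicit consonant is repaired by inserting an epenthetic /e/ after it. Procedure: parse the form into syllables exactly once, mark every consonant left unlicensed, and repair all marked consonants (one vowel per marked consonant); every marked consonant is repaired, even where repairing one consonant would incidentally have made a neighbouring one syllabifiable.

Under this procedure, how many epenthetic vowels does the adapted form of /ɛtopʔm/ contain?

3

The unsyllabifiable consonants are /p/, /ʔ/, /m/; each receives one epenthetic vowel.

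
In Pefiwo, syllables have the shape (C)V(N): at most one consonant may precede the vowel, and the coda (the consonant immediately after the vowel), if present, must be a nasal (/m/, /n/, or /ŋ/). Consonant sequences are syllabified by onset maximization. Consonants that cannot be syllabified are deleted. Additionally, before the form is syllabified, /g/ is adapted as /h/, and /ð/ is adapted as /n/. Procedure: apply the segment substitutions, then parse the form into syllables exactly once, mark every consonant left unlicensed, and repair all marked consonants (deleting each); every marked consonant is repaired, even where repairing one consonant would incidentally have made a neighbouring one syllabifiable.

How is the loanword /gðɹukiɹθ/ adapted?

ɹuki

Substitution: /g/ → /h/, /ð/ → /n/, giving /hnɹukiɹθ/.
Syllabifying with onset maximization leaves /h/, /n/, /ɹ/, /θ/ stranded (only a nasal (/m/, /n/, or /ŋ/) is licensed in coda position; onsets are limited to one consonant).
Each unlicensed consonant is deleted: /h/, /n/, /ɹ/, /θ/.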